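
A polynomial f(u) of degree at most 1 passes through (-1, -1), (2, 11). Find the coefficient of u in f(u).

Write f(u) = au + b. Substituting each data point gives a linear system:
  -a + b = -1
  2a + b = 11
Solving the system yields a = 4, b = 3.
So f(u) = 4u + 3.
The leading coefficient is 4.

4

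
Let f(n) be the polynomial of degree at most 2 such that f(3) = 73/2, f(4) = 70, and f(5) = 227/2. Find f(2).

Using the Lagrange interpolation formula with nodes 3, 4, 5:
  L_0(n) = (n - 4)(n - 5) / 2
  L_1(n) = (n - 3)(n - 5) / -1
  L_2(n) = (n - 3)(n - 4) / 2
Then f(n) = 73/2·L_0(n) + 70·L_1(n) + 227/2·L_2(n).
Expanding and collecting terms gives f(n) = 5n^2 - (3/2)n - 4.
Evaluating at n = 2: f(2) = 13.

13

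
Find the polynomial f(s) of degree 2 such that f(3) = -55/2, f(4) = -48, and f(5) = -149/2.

f(s) = -3s^2 + (1/2)s - 2

Write f(s) = as^2 + bs + c. Substituting each data point gives a linear system:
  9a + 3b + c = -55/2
  16a + 4b + c = -48
  25a + 5b + c = -149/2
Solving the system yields a = -3, b = 1/2, c = -2.
So f(s) = -3s^2 + (1/2)s - 2.
Check: f(4) = -48. ✓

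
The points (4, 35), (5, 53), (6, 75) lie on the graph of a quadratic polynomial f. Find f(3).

21

Using the Lagrange interpolation formula with nodes 4, 5, 6:
  L_0(x) = (x - 5)(x - 6) / 2
  L_1(x) = (x - 4)(x - 6) / -1
  L_2(x) = (x - 4)(x - 5) / 2
Then f(x) = 35·L_0(x) + 53·L_1(x) + 75·L_2(x).
Expanding and collecting terms gives f(x) = 2x^2 + 3.
Evaluating at x = 3: f(3) = 21.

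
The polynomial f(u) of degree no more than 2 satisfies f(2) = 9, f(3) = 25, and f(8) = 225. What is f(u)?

f(u) = 4u^2 - 4u + 1

Write f(u) = au^2 + bu + c. Substituting each data point gives a linear system:
  4a + 2b + c = 9
  9a + 3b + c = 25
  64a + 8b + c = 225
Solving the system yields a = 4, b = -4, c = 1.
So f(u) = 4u^2 - 4u + 1.
Check: f(2) = 9. ✓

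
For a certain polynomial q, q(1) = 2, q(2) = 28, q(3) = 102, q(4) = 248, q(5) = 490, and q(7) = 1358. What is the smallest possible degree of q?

Divided differences on the nodes 1, 2, 3, 4, 5, 7:
  order 0: 2  28  102  248  490  1358
  order 1: 26  74  146  242  434
  order 2: 24  36  48  64
  order 3: 4  4  4
  order 4: 0  0
  order 5: 0
The order-3 divided differences are all 4 (nonzero) and every higher order vanishes, so the data lies on a polynomial of degree exactly 3.

3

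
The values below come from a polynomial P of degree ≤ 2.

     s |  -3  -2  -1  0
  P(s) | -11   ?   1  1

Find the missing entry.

-3

On equispaced nodes a degree-2 polynomial has vanishing third forward difference, so
  - P(-3) + 3·P(-2) - 3·P(-1) + P(0) = 0.
Substituting the known values and solving for P(-2):
  3·P(-2) = -9
  P(-2) = -3.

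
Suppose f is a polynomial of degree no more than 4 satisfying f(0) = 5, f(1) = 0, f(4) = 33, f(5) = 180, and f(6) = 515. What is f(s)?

f(s) = s^4 - 4s^3 + 3s^2 - 5s + 5

Write f(s) = as^4 + bs^3 + cs^2 + ds + e. Substituting each data point gives a linear system:
  e = 5
  a + b + c + d + e = 0
  256a + 64b + 16c + 4d + e = 33
  625a + 125b + 25c + 5d + e = 180
  1296a + 216b + 36c + 6d + e = 515
Solving the system yields a = 1, b = -4, c = 3, d = -5, e = 5.
So f(s) = s^4 - 4s^3 + 3s^2 - 5s + 5.
Check: f(6) = 515. ✓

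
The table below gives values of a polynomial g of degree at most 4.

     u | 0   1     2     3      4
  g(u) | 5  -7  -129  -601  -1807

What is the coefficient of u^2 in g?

-1

Write g(u) = au^4 + bu^3 + cu^2 + du + e. Substituting each data point gives a linear system:
  e = 5
  a + b + c + d + e = -7
  16a + 8b + 4c + 2d + e = -129
  81a + 27b + 9c + 3d + e = -601
  256a + 64b + 16c + 4d + e = -1807
Solving the system yields a = -6, b = -4, c = -1, d = -1, e = 5.
So g(u) = -6u^4 - 4u^3 - u^2 - u + 5.
The coefficient of u^2 is -1.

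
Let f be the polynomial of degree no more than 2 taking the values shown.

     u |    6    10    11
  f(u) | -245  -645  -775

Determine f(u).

f(u) = -6u^2 - 4u - 5

Write f(u) = au^2 + bu + c. Substituting each data point gives a linear system:
  36a + 6b + c = -245
  100a + 10b + c = -645
  121a + 11b + c = -775
Solving the system yields a = -6, b = -4, c = -5.
So f(u) = -6u^2 - 4u - 5.
Check: f(10) = -645. ✓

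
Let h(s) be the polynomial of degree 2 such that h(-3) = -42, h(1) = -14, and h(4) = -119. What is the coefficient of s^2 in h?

-6

Write h(s) = as^2 + bs + c. Substituting each data point gives a linear system:
  9a - 3b + c = -42
  a + b + c = -14
  16a + 4b + c = -119
Solving the system yields a = -6, b = -5, c = -3.
So h(s) = -6s² - 5s - 3.
The leading coefficient is -6.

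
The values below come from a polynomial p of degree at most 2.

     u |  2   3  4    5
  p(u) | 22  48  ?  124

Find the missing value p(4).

82

On equispaced nodes a degree-2 polynomial has vanishing third forward difference, so
  - p(2) + 3·p(3) - 3·p(4) + p(5) = 0.
Substituting the known values and solving for p(4):
  -3·p(4) = -246
  p(4) = 82.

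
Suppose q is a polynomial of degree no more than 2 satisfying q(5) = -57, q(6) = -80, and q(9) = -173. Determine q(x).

q(x) = -2x^2 - x - 2

Write q(x) = ax^2 + bx + c. Substituting each data point gives a linear system:
  25a + 5b + c = -57
  36a + 6b + c = -80
  81a + 9b + c = -173
Solving the system yields a = -2, b = -1, c = -2.
So q(x) = -2x^2 - x - 2.
Check: q(6) = -80. ✓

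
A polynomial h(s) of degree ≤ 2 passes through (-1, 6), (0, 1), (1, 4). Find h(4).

Using the Lagrange interpolation formula with nodes -1, 0, 1:
  L_0(s) = s(s - 1) / 2
  L_1(s) = (s + 1)(s - 1) / -1
  L_2(s) = (s + 1)s / 2
Then h(s) = 6·L_0(s) + 1·L_1(s) + 4·L_2(s).
Expanding and collecting terms gives h(s) = 4s^2 - s + 1.
Evaluating at s = 4: h(4) = 61.

61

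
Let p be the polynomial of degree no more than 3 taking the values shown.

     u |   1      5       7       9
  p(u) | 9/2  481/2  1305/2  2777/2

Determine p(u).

Write p(u) = au^3 + bu^2 + cu + d. Substituting each data point gives a linear system:
  a + b + c + d = 9/2
  125a + 25b + 5c + d = 481/2
  343a + 49b + 7c + d = 1305/2
  729a + 81b + 9c + d = 2777/2
Solving the system yields a = 2, b = -3/2, c = 6, d = -2.
So p(u) = 2u^3 - (3/2)u^2 + 6u - 2.
Check: p(1) = 9/2. ✓

p(u) = 2u^3 - (3/2)u^2 + 6u - 2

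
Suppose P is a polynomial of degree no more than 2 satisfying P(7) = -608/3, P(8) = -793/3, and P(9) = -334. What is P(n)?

P(n) = -4n^2 - (5/3)n + 5

Using the Lagrange interpolation formula with nodes 7, 8, 9:
  L_0(n) = (n - 8)(n - 9) / 2
  L_1(n) = (n - 7)(n - 9) / -1
  L_2(n) = (n - 7)(n - 8) / 2
Then P(n) = -608/3·L_0(n) - 793/3·L_1(n) - 334·L_2(n).
Expanding and collecting terms gives P(n) = -4n² - (5/3)n + 5.
Check: P(7) = -608/3. ✓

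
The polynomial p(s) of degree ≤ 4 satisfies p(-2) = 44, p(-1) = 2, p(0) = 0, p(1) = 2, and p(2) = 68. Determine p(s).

p(s) = 4s^4 + 2s^3 - 2s^2 - 2s

Using the Lagrange interpolation formula with nodes -2, -1, 0, 1, 2:
  L_0(s) = (s + 1)s(s - 1)(s - 2) / 24
  L_1(s) = (s + 2)s(s - 1)(s - 2) / -6
  L_2(s) = (s + 2)(s + 1)(s - 1)(s - 2) / 4
  L_3(s) = (s + 2)(s + 1)s(s - 2) / -6
  L_4(s) = (s + 2)(s + 1)s(s - 1) / 24
Then p(s) = 44·L_0(s) + 2·L_1(s) + 0·L_2(s) + 2·L_3(s) + 68·L_4(s).
Expanding and collecting terms gives p(s) = 4s^4 + 2s^3 - 2s^2 - 2s.
Check: p(2) = 68. ✓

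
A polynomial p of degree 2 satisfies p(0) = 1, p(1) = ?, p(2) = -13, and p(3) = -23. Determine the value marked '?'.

The 3 known points determine the degree-2 polynomial uniquely.
Write p(x) = ax^2 + bx + c. Substituting each data point gives a linear system:
  c = 1
  4a + 2b + c = -13
  9a + 3b + c = -23
Solving the system yields a = -1, b = -5, c = 1.
So p(x) = -x^2 - 5x + 1.
Then p(1) = -5.

-5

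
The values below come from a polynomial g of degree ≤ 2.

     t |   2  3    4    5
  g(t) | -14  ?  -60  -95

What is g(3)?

-33

The 3 known points determine the degree-2 polynomial uniquely.
Write g(t) = at^2 + bt + c. Substituting each data point gives a linear system:
  4a + 2b + c = -14
  16a + 4b + c = -60
  25a + 5b + c = -95
Solving the system yields a = -4, b = 1, c = 0.
So g(t) = -4t^2 + t.
Then g(3) = -33.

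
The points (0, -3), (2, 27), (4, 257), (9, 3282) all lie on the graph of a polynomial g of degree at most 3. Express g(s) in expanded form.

Write g(s) = as^3 + bs^2 + cs + d. Substituting each data point gives a linear system:
  d = -3
  8a + 4b + 2c + d = 27
  64a + 16b + 4c + d = 257
  729a + 81b + 9c + d = 3282
Solving the system yields a = 5, b = -5, c = 5, d = -3.
So g(s) = 5s^3 - 5s^2 + 5s - 3.
Check: g(9) = 3282. ✓

g(s) = 5s^3 - 5s^2 + 5s - 3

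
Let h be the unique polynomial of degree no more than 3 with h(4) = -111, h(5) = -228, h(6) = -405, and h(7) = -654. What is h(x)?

Write h(x) = ax^3 + bx^2 + cx + d. Substituting each data point gives a linear system:
  64a + 16b + 4c + d = -111
  125a + 25b + 5c + d = -228
  216a + 36b + 6c + d = -405
  343a + 49b + 7c + d = -654
Solving the system yields a = -2, b = 0, c = 5, d = -3.
So h(x) = -2x^3 + 5x - 3.
Check: h(6) = -405. ✓

h(x) = -2x^3 + 5x - 3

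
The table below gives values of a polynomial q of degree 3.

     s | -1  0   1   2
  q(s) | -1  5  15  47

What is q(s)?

q(s) = 3s^3 + 2s^2 + 5s + 5

Write q(s) = as^3 + bs^2 + cs + d. Substituting each data point gives a linear system:
  -a + b - c + d = -1
  d = 5
  a + b + c + d = 15
  8a + 4b + 2c + d = 47
Solving the system yields a = 3, b = 2, c = 5, d = 5.
So q(s) = 3s^3 + 2s^2 + 5s + 5.
Check: q(-1) = -1. ✓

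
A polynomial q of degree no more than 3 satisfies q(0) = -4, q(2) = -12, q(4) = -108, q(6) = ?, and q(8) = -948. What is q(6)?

-388

On equispaced nodes a degree-3 polynomial has vanishing fourth forward difference, so
  q(0) - 4·q(2) + 6·q(4) - 4·q(6) + q(8) = 0.
Substituting the known values and solving for q(6):
  -4·q(6) = 1552
  q(6) = -388.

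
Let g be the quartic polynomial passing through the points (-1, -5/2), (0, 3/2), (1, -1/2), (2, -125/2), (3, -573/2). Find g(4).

Using the Lagrange interpolation formula with nodes -1, 0, 1, 2, 3:
  L_0(s) = s(s - 1)(s - 2)(s - 3) / 24
  L_1(s) = (s + 1)(s - 1)(s - 2)(s - 3) / -6
  L_2(s) = (s + 1)s(s - 2)(s - 3) / 4
  L_3(s) = (s + 1)s(s - 1)(s - 3) / -6
  L_4(s) = (s + 1)s(s - 1)(s - 2) / 24
Then g(s) = -5/2·L_0(s) + 3/2·L_1(s) - 1/2·L_2(s) - 125/2·L_3(s) - 573/2·L_4(s).
Expanding and collecting terms gives g(s) = -2s^4 - 5s^3 - s^2 + 6s + 3/2.
Evaluating at s = 4: g(4) = -1645/2.

-1645/2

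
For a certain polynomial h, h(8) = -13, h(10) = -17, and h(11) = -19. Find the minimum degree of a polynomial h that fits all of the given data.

Divided differences on the nodes 8, 10, 11:
  order 0: -13  -17  -19
  order 1: -2  -2
  order 2: 0
The order-1 divided differences are all -2 (nonzero) and every higher order vanishes, so the data lies on a polynomial of degree exactly 1.

1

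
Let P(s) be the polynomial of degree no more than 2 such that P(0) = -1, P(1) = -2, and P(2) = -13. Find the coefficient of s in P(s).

4

Write P(s) = as^2 + bs + c. Substituting each data point gives a linear system:
  c = -1
  a + b + c = -2
  4a + 2b + c = -13
Solving the system yields a = -5, b = 4, c = -1.
So P(s) = -5s^2 + 4s - 1.
The coefficient of s is 4.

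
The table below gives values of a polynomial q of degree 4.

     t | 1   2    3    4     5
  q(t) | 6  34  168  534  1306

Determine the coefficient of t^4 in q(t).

2

Write q(t) = at^4 + bt^3 + ct^2 + dt + e. Substituting each data point gives a linear system:
  a + b + c + d + e = 6
  16a + 8b + 4c + 2d + e = 34
  81a + 27b + 9c + 3d + e = 168
  256a + 64b + 16c + 4d + e = 534
  625a + 125b + 25c + 5d + e = 1306
Solving the system yields a = 2, b = 1, c = -3, d = 0, e = 6.
So q(t) = 2t^4 + t^3 - 3t^2 + 6.
The leading coefficient is 2.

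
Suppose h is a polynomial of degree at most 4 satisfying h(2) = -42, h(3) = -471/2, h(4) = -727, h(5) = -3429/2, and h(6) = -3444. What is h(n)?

Write h(n) = an^4 + bn^3 + cn^2 + dn + e. Substituting each data point gives a linear system:
  16a + 8b + 4c + 2d + e = -42
  81a + 27b + 9c + 3d + e = -471/2
  256a + 64b + 16c + 4d + e = -727
  625a + 125b + 25c + 5d + e = -3429/2
  1296a + 216b + 36c + 6d + e = -3444
Solving the system yields a = -2, b = -5, c = 6, d = 3/2, e = 3.
So h(n) = -2n^4 - 5n^3 + 6n^2 + (3/2)n + 3.
Check: h(3) = -471/2. ✓

h(n) = -2n^4 - 5n^3 + 6n^2 + (3/2)n + 3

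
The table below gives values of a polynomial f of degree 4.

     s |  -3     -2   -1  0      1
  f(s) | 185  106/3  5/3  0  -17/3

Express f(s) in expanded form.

Write f(s) = as^4 + bs^3 + cs^2 + ds + e. Substituting each data point gives a linear system:
  81a - 27b + 9c - 3d + e = 185
  16a - 8b + 4c - 2d + e = 106/3
  a - b + c - d + e = 5/3
  e = 0
  a + b + c + d + e = -17/3
Solving the system yields a = 2, b = -2, c = -4, d = -5/3, e = 0.
So f(s) = 2s^4 - 2s^3 - 4s^2 - (5/3)s.
Check: f(-2) = 106/3. ✓

f(s) = 2s^4 - 2s^3 - 4s^2 - (5/3)s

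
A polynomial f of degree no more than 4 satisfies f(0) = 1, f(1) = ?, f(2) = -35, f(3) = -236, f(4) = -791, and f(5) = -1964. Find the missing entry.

4

On equispaced nodes a degree-4 polynomial has vanishing fifth forward difference, so
  - f(0) + 5·f(1) - 10·f(2) + 10·f(3) - 5·f(4) + f(5) = 0.
Substituting the known values and solving for f(1):
  5·f(1) = 20
  f(1) = 4.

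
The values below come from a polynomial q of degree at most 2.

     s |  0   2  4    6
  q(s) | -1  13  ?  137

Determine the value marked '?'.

59

The 3 known points determine the degree-2 polynomial uniquely.
Write q(s) = as^2 + bs + c. Substituting each data point gives a linear system:
  c = -1
  4a + 2b + c = 13
  36a + 6b + c = 137
Solving the system yields a = 4, b = -1, c = -1.
So q(s) = 4s² - s - 1.
Then q(4) = 59.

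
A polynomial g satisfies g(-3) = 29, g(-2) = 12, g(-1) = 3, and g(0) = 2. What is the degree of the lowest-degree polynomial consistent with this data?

2

Forward differences of the values at x = -3, -2, -1, 0:
  g  : 29  12  3  2
  Δ  : -17  -9  -1
  Δ^2: 8  8
  Δ^3: 0
The second differences are constant (8) and nonzero, while all higher differences vanish, so the minimal degree is 2.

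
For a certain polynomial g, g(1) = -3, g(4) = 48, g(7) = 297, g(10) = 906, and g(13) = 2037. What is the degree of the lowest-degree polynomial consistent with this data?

3

Forward differences of the values at s = 1, 4, 7, 10, 13:
  g  : -3  48  297  906  2037
  Δ  : 51  249  609  1131
  Δ^2: 198  360  522
  Δ^3: 162  162
  Δ^4: 0
The third differences are constant (162) and nonzero, while all higher differences vanish, so the minimal degree is 3.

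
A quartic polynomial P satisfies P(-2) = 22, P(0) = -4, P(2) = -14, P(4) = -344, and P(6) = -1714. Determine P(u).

P(u) = -u^4 - 3u^3 + 6u^2 + 3u - 4

Write P(u) = au^4 + bu^3 + cu^2 + du + e. Substituting each data point gives a linear system:
  16a - 8b + 4c - 2d + e = 22
  e = -4
  16a + 8b + 4c + 2d + e = -14
  256a + 64b + 16c + 4d + e = -344
  1296a + 216b + 36c + 6d + e = -1714
Solving the system yields a = -1, b = -3, c = 6, d = 3, e = -4.
So P(u) = -u^4 - 3u^3 + 6u^2 + 3u - 4.
Check: P(-2) = 22. ✓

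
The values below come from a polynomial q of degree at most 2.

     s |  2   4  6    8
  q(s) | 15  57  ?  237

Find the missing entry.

On equispaced nodes a degree-2 polynomial has vanishing third forward difference, so
  - q(2) + 3·q(4) - 3·q(6) + q(8) = 0.
Substituting the known values and solving for q(6):
  -3·q(6) = -393
  q(6) = 131.

131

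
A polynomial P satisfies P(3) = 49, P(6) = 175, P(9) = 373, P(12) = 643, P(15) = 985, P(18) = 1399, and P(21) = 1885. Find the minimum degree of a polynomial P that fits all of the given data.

2

Forward differences of the values at u = 3, 6, 9, 12, 15, 18, 21:
  P  : 49  175  373  643  985  1399  1885
  Δ  : 126  198  270  342  414  486
  Δ^2: 72  72  72  72  72
  Δ^3: 0  0  0  0
  Δ^4: 0  0  0
  Δ^5: 0  0
  Δ^6: 0
The second differences are constant (72) and nonzero, while all higher differences vanish, so the minimal degree is 2.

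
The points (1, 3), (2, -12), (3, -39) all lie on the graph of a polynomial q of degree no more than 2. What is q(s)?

q(s) = -6s^2 + 3s + 6

Write q(s) = as^2 + bs + c. Substituting each data point gives a linear system:
  a + b + c = 3
  4a + 2b + c = -12
  9a + 3b + c = -39
Solving the system yields a = -6, b = 3, c = 6.
So q(s) = -6s^2 + 3s + 6.
Check: q(2) = -12. ✓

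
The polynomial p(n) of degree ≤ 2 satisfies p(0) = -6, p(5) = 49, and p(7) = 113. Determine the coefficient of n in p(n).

-4

Write p(n) = an^2 + bn + c. Substituting each data point gives a linear system:
  c = -6
  25a + 5b + c = 49
  49a + 7b + c = 113
Solving the system yields a = 3, b = -4, c = -6.
So p(n) = 3n² - 4n - 6.
The coefficient of n is -4.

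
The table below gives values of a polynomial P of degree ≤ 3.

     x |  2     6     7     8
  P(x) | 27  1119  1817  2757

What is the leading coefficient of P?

6

Write P(x) = ax^3 + bx^2 + cx + d. Substituting each data point gives a linear system:
  8a + 4b + 2c + d = 27
  216a + 36b + 6c + d = 1119
  343a + 49b + 7c + d = 1817
  512a + 64b + 8c + d = 2757
Solving the system yields a = 6, b = -5, c = 1, d = -3.
So P(x) = 6x^3 - 5x^2 + x - 3.
The leading coefficient is 6.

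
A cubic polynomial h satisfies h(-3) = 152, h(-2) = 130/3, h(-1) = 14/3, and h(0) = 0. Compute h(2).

Using the Lagrange interpolation formula with nodes -3, -2, -1, 0:
  L_0(u) = (u + 2)(u + 1)u / -6
  L_1(u) = (u + 3)(u + 1)u / 2
  L_2(u) = (u + 3)(u + 2)u / -2
  L_3(u) = (u + 3)(u + 2)(u + 1) / 6
Then h(u) = 152·L_0(u) + 130/3·L_1(u) + 14/3·L_2(u) + 0·L_3(u).
Expanding and collecting terms gives h(u) = -6u³ - u² + (1/3)u.
Evaluating at u = 2: h(2) = -154/3.

-154/3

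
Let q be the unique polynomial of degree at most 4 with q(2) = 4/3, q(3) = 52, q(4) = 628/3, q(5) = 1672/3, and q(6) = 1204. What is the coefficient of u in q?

-6

Write q(u) = au^4 + bu^3 + cu^2 + du + e. Substituting each data point gives a linear system:
  16a + 8b + 4c + 2d + e = 4/3
  81a + 27b + 9c + 3d + e = 52
  256a + 64b + 16c + 4d + e = 628/3
  625a + 125b + 25c + 5d + e = 1672/3
  1296a + 216b + 36c + 6d + e = 1204
Solving the system yields a = 1, b = 0, c = -5/3, d = -6, e = 4.
So q(u) = u^4 - (5/3)u^2 - 6u + 4.
The coefficient of u is -6.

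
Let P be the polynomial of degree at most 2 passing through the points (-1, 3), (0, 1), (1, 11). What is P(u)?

Using the Lagrange interpolation formula with nodes -1, 0, 1:
  L_0(u) = u(u - 1) / 2
  L_1(u) = (u + 1)(u - 1) / -1
  L_2(u) = (u + 1)u / 2
Then P(u) = 3·L_0(u) + 1·L_1(u) + 11·L_2(u).
Expanding and collecting terms gives P(u) = 6u^2 + 4u + 1.
Check: P(-1) = 3. ✓

P(u) = 6u^2 + 4u + 1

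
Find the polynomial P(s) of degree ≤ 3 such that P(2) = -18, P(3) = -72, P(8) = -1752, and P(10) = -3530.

P(s) = -4s^3 + 5s^2 - 3s

Using the Lagrange interpolation formula with nodes 2, 3, 8, 10:
  L_0(s) = (s - 3)(s - 8)(s - 10) / -48
  L_1(s) = (s - 2)(s - 8)(s - 10) / 35
  L_2(s) = (s - 2)(s - 3)(s - 10) / -60
  L_3(s) = (s - 2)(s - 3)(s - 8) / 112
Then P(s) = -18·L_0(s) - 72·L_1(s) - 1752·L_2(s) - 3530·L_3(s).
Expanding and collecting terms gives P(s) = -4s^3 + 5s^2 - 3s.
Check: P(8) = -1752. ✓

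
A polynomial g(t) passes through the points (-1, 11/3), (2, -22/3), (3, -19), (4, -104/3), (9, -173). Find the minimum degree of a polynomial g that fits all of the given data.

Divided differences on the nodes -1, 2, 3, 4, 9:
  order 0: 11/3  -22/3  -19  -104/3  -173
  order 1: -11/3  -35/3  -47/3  -83/3
  order 2: -2  -2  -2
  order 3: 0  0
  order 4: 0
The order-2 divided differences are all -2 (nonzero) and every higher order vanishes, so the data lies on a polynomial of degree exactly 2.

2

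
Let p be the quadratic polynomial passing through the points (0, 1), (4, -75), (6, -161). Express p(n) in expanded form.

Write p(n) = an^2 + bn + c. Substituting each data point gives a linear system:
  c = 1
  16a + 4b + c = -75
  36a + 6b + c = -161
Solving the system yields a = -4, b = -3, c = 1.
So p(n) = -4n^2 - 3n + 1.
Check: p(0) = 1. ✓

p(n) = -4n^2 - 3n + 1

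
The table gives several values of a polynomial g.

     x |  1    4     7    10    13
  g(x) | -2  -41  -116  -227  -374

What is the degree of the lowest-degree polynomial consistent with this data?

Forward differences of the values at x = 1, 4, 7, 10, 13:
  g  : -2  -41  -116  -227  -374
  Δ  : -39  -75  -111  -147
  Δ^2: -36  -36  -36
  Δ^3: 0  0
  Δ^4: 0
The second differences are constant (-36) and nonzero, while all higher differences vanish, so the minimal degree is 2.

2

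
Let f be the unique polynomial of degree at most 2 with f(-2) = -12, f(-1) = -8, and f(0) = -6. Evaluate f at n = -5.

Using the Lagrange interpolation formula with nodes -2, -1, 0:
  L_0(n) = (n + 1)n / 2
  L_1(n) = (n + 2)n / -1
  L_2(n) = (n + 2)(n + 1) / 2
Then f(n) = -12·L_0(n) - 8·L_1(n) - 6·L_2(n).
Expanding and collecting terms gives f(n) = -n^2 + n - 6.
Evaluating at n = -5: f(-5) = -36.

-36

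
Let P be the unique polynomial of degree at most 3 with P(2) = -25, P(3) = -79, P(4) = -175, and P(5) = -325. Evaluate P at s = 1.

-1

Write P(s) = as^3 + bs^2 + cs + d. Substituting each data point gives a linear system:
  8a + 4b + 2c + d = -25
  27a + 9b + 3c + d = -79
  64a + 16b + 4c + d = -175
  125a + 25b + 5c + d = -325
Solving the system yields a = -2, b = -3, c = -1, d = 5.
So P(s) = -2s^3 - 3s^2 - s + 5.
Then P(1) = -1.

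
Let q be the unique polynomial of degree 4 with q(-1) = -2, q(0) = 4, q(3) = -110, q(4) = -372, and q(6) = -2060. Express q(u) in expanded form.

q(u) = -2u^4 + 3u^3 - 3u^2 - 2u + 4

Using the Lagrange interpolation formula with nodes -1, 0, 3, 4, 6:
  L_0(u) = u(u - 3)(u - 4)(u - 6) / 140
  L_1(u) = (u + 1)(u - 3)(u - 4)(u - 6) / -72
  L_2(u) = (u + 1)u(u - 4)(u - 6) / 36
  L_3(u) = (u + 1)u(u - 3)(u - 6) / -40
  L_4(u) = (u + 1)u(u - 3)(u - 4) / 252
Then q(u) = -2·L_0(u) + 4·L_1(u) - 110·L_2(u) - 372·L_3(u) - 2060·L_4(u).
Expanding and collecting terms gives q(u) = -2u^4 + 3u^3 - 3u^2 - 2u + 4.
Check: q(6) = -2060. ✓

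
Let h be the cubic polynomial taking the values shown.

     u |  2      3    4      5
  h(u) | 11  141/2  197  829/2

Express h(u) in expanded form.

Write h(u) = au^3 + bu^2 + cu + d. Substituting each data point gives a linear system:
  8a + 4b + 2c + d = 11
  27a + 9b + 3c + d = 141/2
  64a + 16b + 4c + d = 197
  125a + 25b + 5c + d = 829/2
Solving the system yields a = 4, b = -5/2, c = -4, d = -3.
So h(u) = 4u³ - (5/2)u² - 4u - 3.
Check: h(2) = 11. ✓

h(u) = 4u^3 - (5/2)u^2 - 4u - 3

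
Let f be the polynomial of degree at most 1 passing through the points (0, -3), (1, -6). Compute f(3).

Write f(s) = as + b. Substituting each data point gives a linear system:
  b = -3
  a + b = -6
Solving the system yields a = -3, b = -3.
So f(s) = -3s - 3.
Then f(3) = -12.

-12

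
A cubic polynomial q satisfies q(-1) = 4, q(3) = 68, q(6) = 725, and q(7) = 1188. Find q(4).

Using the Lagrange interpolation formula with nodes -1, 3, 6, 7:
  L_0(s) = (s - 3)(s - 6)(s - 7) / -224
  L_1(s) = (s + 1)(s - 6)(s - 7) / 48
  L_2(s) = (s + 1)(s - 3)(s - 7) / -21
  L_3(s) = (s + 1)(s - 3)(s - 6) / 32
Then q(s) = 4·L_0(s) + 68·L_1(s) + 725·L_2(s) + 1188·L_3(s).
Expanding and collecting terms gives q(s) = 4s^3 - 3s^2 - 6s + 5.
Evaluating at s = 4: q(4) = 189.

189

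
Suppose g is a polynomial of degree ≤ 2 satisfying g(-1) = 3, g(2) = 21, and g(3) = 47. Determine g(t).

g(t) = 5t^2 + t - 1

Write g(t) = at^2 + bt + c. Substituting each data point gives a linear system:
  a - b + c = 3
  4a + 2b + c = 21
  9a + 3b + c = 47
Solving the system yields a = 5, b = 1, c = -1.
So g(t) = 5t^2 + t - 1.
Check: g(-1) = 3. ✓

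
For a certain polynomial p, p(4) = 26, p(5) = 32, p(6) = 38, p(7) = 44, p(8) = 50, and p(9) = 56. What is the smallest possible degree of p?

1

Forward differences of the values at s = 4, 5, 6, 7, 8, 9:
  p  : 26  32  38  44  50  56
  Δ  : 6  6  6  6  6
  Δ^2: 0  0  0  0
  Δ^3: 0  0  0
  Δ^4: 0  0
  Δ^5: 0
The first differences are constant (6) and nonzero, while all higher differences vanish, so the minimal degree is 1.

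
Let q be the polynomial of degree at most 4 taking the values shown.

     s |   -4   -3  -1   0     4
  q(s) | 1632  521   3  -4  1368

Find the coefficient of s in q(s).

Write q(s) = as^4 + bs^3 + cs^2 + ds + e. Substituting each data point gives a linear system:
  256a - 64b + 16c - 4d + e = 1632
  81a - 27b + 9c - 3d + e = 521
  a - b + c - d + e = 3
  e = -4
  256a + 64b + 16c + 4d + e = 1368
Solving the system yields a = 6, b = -2, c = -2, d = -1, e = -4.
So q(s) = 6s⁴ - 2s³ - 2s² - s - 4.
The coefficient of s is -1.

-1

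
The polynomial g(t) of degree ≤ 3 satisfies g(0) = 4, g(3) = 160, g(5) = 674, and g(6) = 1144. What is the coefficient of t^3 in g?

Write g(t) = at^3 + bt^2 + ct + d. Substituting each data point gives a linear system:
  d = 4
  27a + 9b + 3c + d = 160
  125a + 25b + 5c + d = 674
  216a + 36b + 6c + d = 1144
Solving the system yields a = 5, b = 1, c = 4, d = 4.
So g(t) = 5t³ + t² + 4t + 4.
The leading coefficient is 5.

5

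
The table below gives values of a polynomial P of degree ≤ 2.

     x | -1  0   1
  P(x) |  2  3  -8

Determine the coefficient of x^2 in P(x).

Write P(x) = ax^2 + bx + c. Substituting each data point gives a linear system:
  a - b + c = 2
  c = 3
  a + b + c = -8
Solving the system yields a = -6, b = -5, c = 3.
So P(x) = -6x^2 - 5x + 3.
The leading coefficient is -6.

-6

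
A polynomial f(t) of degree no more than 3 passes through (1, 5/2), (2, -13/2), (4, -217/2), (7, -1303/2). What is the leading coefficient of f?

-2

Write f(t) = at^3 + bt^2 + ct + d. Substituting each data point gives a linear system:
  a + b + c + d = 5/2
  8a + 4b + 2c + d = -13/2
  64a + 16b + 4c + d = -217/2
  343a + 49b + 7c + d = -1303/2
Solving the system yields a = -2, b = 0, c = 5, d = -1/2.
So f(t) = -2t³ + 5t - 1/2.
The leading coefficient is -2.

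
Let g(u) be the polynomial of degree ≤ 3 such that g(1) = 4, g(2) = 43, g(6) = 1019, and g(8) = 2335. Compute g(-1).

4

Write g(u) = au^3 + bu^2 + cu + d. Substituting each data point gives a linear system:
  a + b + c + d = 4
  8a + 4b + 2c + d = 43
  216a + 36b + 6c + d = 1019
  512a + 64b + 8c + d = 2335
Solving the system yields a = 4, b = 5, c = -4, d = -1.
So g(u) = 4u³ + 5u² - 4u - 1.
Then g(-1) = 4.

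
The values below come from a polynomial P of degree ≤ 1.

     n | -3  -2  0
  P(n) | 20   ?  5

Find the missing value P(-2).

15

The 2 known points determine the degree-1 polynomial uniquely.
Write P(n) = an + b. Substituting each data point gives a linear system:
  -3a + b = 20
  b = 5
Solving the system yields a = -5, b = 5.
So P(n) = -5n + 5.
Then P(-2) = 15.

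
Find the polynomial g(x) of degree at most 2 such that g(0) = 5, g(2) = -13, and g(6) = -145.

Using the Lagrange interpolation formula with nodes 0, 2, 6:
  L_0(x) = (x - 2)(x - 6) / 12
  L_1(x) = x(x - 6) / -8
  L_2(x) = x(x - 2) / 24
Then g(x) = 5·L_0(x) - 13·L_1(x) - 145·L_2(x).
Expanding and collecting terms gives g(x) = -4x^2 - x + 5.
Check: g(2) = -13. ✓

g(x) = -4x^2 - x + 5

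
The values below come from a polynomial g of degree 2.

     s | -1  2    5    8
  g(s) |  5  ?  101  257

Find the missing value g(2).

17

The 3 known points determine the degree-2 polynomial uniquely.
Write g(s) = as^2 + bs + c. Substituting each data point gives a linear system:
  a - b + c = 5
  25a + 5b + c = 101
  64a + 8b + c = 257
Solving the system yields a = 4, b = 0, c = 1.
So g(s) = 4s² + 1.
Then g(2) = 17.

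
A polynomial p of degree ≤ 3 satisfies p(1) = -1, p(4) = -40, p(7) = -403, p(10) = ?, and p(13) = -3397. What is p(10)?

-1414

The 4 known points determine the degree-3 polynomial uniquely.
Write p(n) = an^3 + bn^2 + cn + d. Substituting each data point gives a linear system:
  a + b + c + d = -1
  64a + 16b + 4c + d = -40
  343a + 49b + 7c + d = -403
  2197a + 169b + 13c + d = -3397
Solving the system yields a = -2, b = 6, c = -1, d = -4.
So p(n) = -2n^3 + 6n^2 - n - 4.
Then p(10) = -1414.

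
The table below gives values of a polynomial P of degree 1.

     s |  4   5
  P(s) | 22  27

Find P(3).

17

Using the Lagrange interpolation formula with nodes 4, 5:
  L_0(s) = (s - 5) / -1
  L_1(s) = (s - 4) / 1
Then P(s) = 22·L_0(s) + 27·L_1(s).
Expanding and collecting terms gives P(s) = 5s + 2.
Evaluating at s = 3: P(3) = 17.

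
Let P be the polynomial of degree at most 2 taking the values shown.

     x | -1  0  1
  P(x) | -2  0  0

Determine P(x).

P(x) = -x^2 + x

Using the Lagrange interpolation formula with nodes -1, 0, 1:
  L_0(x) = x(x - 1) / 2
  L_1(x) = (x + 1)(x - 1) / -1
  L_2(x) = (x + 1)x / 2
Then P(x) = -2·L_0(x) + 0·L_1(x) + 0·L_2(x).
Expanding and collecting terms gives P(x) = -x^2 + x.
Check: P(0) = 0. ✓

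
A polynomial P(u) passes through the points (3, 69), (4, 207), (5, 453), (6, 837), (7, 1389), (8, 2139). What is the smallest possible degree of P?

3

Forward differences of the values at u = 3, 4, 5, 6, 7, 8:
  P  : 69  207  453  837  1389  2139
  Δ  : 138  246  384  552  750
  Δ^2: 108  138  168  198
  Δ^3: 30  30  30
  Δ^4: 0  0
  Δ^5: 0
The third differences are constant (30) and nonzero, while all higher differences vanish, so the minimal degree is 3.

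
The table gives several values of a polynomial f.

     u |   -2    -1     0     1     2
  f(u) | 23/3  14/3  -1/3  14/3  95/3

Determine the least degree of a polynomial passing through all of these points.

3

Forward differences of the values at u = -2, -1, 0, 1, 2:
  f  : 23/3  14/3  -1/3  14/3  95/3
  Δ  : -3  -5  5  27
  Δ^2: -2  10  22
  Δ^3: 12  12
  Δ^4: 0
The third differences are constant (12) and nonzero, while all higher differences vanish, so the minimal degree is 3.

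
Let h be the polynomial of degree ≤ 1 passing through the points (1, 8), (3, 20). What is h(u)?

h(u) = 6u + 2

Using the Lagrange interpolation formula with nodes 1, 3:
  L_0(u) = (u - 3) / -2
  L_1(u) = (u - 1) / 2
Then h(u) = 8·L_0(u) + 20·L_1(u).
Expanding and collecting terms gives h(u) = 6u + 2.
Check: h(3) = 20. ✓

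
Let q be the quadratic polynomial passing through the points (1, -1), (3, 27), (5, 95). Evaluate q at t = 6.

144

Forward differences of the values at t = 1, 3, 5:
  q  : -1  27  95
  Δ  : 28  68
  Δ^2: 40
The second differences are constant, confirming degree 2.
Interpolating (Newton forward form) and evaluating at t = 6 gives q(6) = 144.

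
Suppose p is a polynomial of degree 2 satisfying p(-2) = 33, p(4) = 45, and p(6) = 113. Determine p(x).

p(x) = 4x^2 - 6x + 5

Using the Lagrange interpolation formula with nodes -2, 4, 6:
  L_0(x) = (x - 4)(x - 6) / 48
  L_1(x) = (x + 2)(x - 6) / -12
  L_2(x) = (x + 2)(x - 4) / 16
Then p(x) = 33·L_0(x) + 45·L_1(x) + 113·L_2(x).
Expanding and collecting terms gives p(x) = 4x^2 - 6x + 5.
Check: p(-2) = 33. ✓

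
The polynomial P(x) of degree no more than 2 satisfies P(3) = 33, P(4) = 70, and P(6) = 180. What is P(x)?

P(x) = 6x^2 - 5x - 6

Write P(x) = ax^2 + bx + c. Substituting each data point gives a linear system:
  9a + 3b + c = 33
  16a + 4b + c = 70
  36a + 6b + c = 180
Solving the system yields a = 6, b = -5, c = -6.
So P(x) = 6x^2 - 5x - 6.
Check: P(4) = 70. ✓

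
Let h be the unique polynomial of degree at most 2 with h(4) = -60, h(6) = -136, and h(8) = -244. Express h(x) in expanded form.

h(x) = -4x^2 + 2x - 4

Write h(x) = ax^2 + bx + c. Substituting each data point gives a linear system:
  16a + 4b + c = -60
  36a + 6b + c = -136
  64a + 8b + c = -244
Solving the system yields a = -4, b = 2, c = -4.
So h(x) = -4x^2 + 2x - 4.
Check: h(6) = -136. ✓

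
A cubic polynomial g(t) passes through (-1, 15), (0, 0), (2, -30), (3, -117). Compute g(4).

Write g(t) = at^3 + bt^2 + ct + d. Substituting each data point gives a linear system:
  -a + b - c + d = 15
  d = 0
  8a + 4b + 2c + d = -30
  27a + 9b + 3c + d = -117
Solving the system yields a = -6, b = 6, c = -3, d = 0.
So g(t) = -6t^3 + 6t^2 - 3t.
Then g(4) = -300.

-300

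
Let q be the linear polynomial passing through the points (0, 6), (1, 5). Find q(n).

q(n) = -n + 6

Using the Lagrange interpolation formula with nodes 0, 1:
  L_0(n) = (n - 1) / -1
  L_1(n) = n / 1
Then q(n) = 6·L_0(n) + 5·L_1(n).
Expanding and collecting terms gives q(n) = -n + 6.
Check: q(0) = 6. ✓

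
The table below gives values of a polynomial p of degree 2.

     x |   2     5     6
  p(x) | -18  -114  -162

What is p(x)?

p(x) = -4x^2 - 4x + 6

Write p(x) = ax^2 + bx + c. Substituting each data point gives a linear system:
  4a + 2b + c = -18
  25a + 5b + c = -114
  36a + 6b + c = -162
Solving the system yields a = -4, b = -4, c = 6.
So p(x) = -4x^2 - 4x + 6.
Check: p(6) = -162. ✓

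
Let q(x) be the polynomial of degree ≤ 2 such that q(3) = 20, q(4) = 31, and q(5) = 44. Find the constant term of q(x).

Write q(x) = ax^2 + bx + c. Substituting each data point gives a linear system:
  9a + 3b + c = 20
  16a + 4b + c = 31
  25a + 5b + c = 44
Solving the system yields a = 1, b = 4, c = -1.
So q(x) = x^2 + 4x - 1.
The constant term is -1.

-1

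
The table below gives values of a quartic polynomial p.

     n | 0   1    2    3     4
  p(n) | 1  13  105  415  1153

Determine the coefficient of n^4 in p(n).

Write p(n) = an^4 + bn^3 + cn^2 + dn + e. Substituting each data point gives a linear system:
  e = 1
  a + b + c + d + e = 13
  16a + 8b + 4c + 2d + e = 105
  81a + 27b + 9c + 3d + e = 415
  256a + 64b + 16c + 4d + e = 1153
Solving the system yields a = 3, b = 5, c = 4, d = 0, e = 1.
So p(n) = 3n⁴ + 5n³ + 4n² + 1.
The leading coefficient is 3.

3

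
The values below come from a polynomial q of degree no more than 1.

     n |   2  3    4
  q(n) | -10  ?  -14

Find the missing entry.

On equispaced nodes a degree-1 polynomial has vanishing second forward difference, so
  q(2) - 2·q(3) + q(4) = 0.
Substituting the known values and solving for q(3):
  -2·q(3) = 24
  q(3) = -12.

-12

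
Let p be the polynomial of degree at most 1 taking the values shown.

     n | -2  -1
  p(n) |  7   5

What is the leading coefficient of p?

-2

Write p(n) = an + b. Substituting each data point gives a linear system:
  -2a + b = 7
  -a + b = 5
Solving the system yields a = -2, b = 3.
So p(n) = -2n + 3.
The leading coefficient is -2.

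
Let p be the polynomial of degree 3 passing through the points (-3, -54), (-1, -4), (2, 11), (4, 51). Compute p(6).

Using the Lagrange interpolation formula with nodes -3, -1, 2, 4:
  L_0(u) = (u + 1)(u - 2)(u - 4) / -70
  L_1(u) = (u + 3)(u - 2)(u - 4) / 30
  L_2(u) = (u + 3)(u + 1)(u - 4) / -30
  L_3(u) = (u + 3)(u + 1)(u - 2) / 70
Then p(u) = -54·L_0(u) - 4·L_1(u) + 11·L_2(u) + 51·L_3(u).
Expanding and collecting terms gives p(u) = u³ - 2u² + 4u + 3.
Evaluating at u = 6: p(6) = 171.

171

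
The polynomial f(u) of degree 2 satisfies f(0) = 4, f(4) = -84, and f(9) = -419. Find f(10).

Using the Lagrange interpolation formula with nodes 0, 4, 9:
  L_0(u) = (u - 4)(u - 9) / 36
  L_1(u) = u(u - 9) / -20
  L_2(u) = u(u - 4) / 45
Then f(u) = 4·L_0(u) - 84·L_1(u) - 419·L_2(u).
Expanding and collecting terms gives f(u) = -5u² - 2u + 4.
Evaluating at u = 10: f(10) = -516.

-516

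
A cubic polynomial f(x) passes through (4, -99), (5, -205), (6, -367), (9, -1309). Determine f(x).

f(x) = -2x^3 + 2x^2 - 2x + 5

Using the Lagrange interpolation formula with nodes 4, 5, 6, 9:
  L_0(x) = (x - 5)(x - 6)(x - 9) / -10
  L_1(x) = (x - 4)(x - 6)(x - 9) / 4
  L_2(x) = (x - 4)(x - 5)(x - 9) / -6
  L_3(x) = (x - 4)(x - 5)(x - 6) / 60
Then f(x) = -99·L_0(x) - 205·L_1(x) - 367·L_2(x) - 1309·L_3(x).
Expanding and collecting terms gives f(x) = -2x^3 + 2x^2 - 2x + 5.
Check: f(5) = -205. ✓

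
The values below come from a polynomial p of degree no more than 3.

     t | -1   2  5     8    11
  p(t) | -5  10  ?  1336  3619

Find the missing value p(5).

295

On equispaced nodes a degree-3 polynomial has vanishing fourth forward difference, so
  p(-1) - 4·p(2) + 6·p(5) - 4·p(8) + p(11) = 0.
Substituting the known values and solving for p(5):
  6·p(5) = 1770
  p(5) = 295.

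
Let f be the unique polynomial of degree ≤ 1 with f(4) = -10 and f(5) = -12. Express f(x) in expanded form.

Using the Lagrange interpolation formula with nodes 4, 5:
  L_0(x) = (x - 5) / -1
  L_1(x) = (x - 4) / 1
Then f(x) = -10·L_0(x) - 12·L_1(x).
Expanding and collecting terms gives f(x) = -2x - 2.
Check: f(4) = -10. ✓

f(x) = -2x - 2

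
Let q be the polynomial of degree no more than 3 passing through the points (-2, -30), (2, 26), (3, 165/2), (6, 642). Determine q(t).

q(t) = 3t^3 - (1/2)t^2 + 2t

Write q(t) = at^3 + bt^2 + ct + d. Substituting each data point gives a linear system:
  -8a + 4b - 2c + d = -30
  8a + 4b + 2c + d = 26
  27a + 9b + 3c + d = 165/2
  216a + 36b + 6c + d = 642
Solving the system yields a = 3, b = -1/2, c = 2, d = 0.
So q(t) = 3t^3 - (1/2)t^2 + 2t.
Check: q(6) = 642. ✓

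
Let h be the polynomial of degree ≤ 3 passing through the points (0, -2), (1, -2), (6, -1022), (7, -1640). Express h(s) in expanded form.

Using the Lagrange interpolation formula with nodes 0, 1, 6, 7:
  L_0(s) = (s - 1)(s - 6)(s - 7) / -42
  L_1(s) = s(s - 6)(s - 7) / 30
  L_2(s) = s(s - 1)(s - 7) / -30
  L_3(s) = s(s - 1)(s - 6) / 42
Then h(s) = -2·L_0(s) - 2·L_1(s) - 1022·L_2(s) - 1640·L_3(s).
Expanding and collecting terms gives h(s) = -5s^3 + s^2 + 4s - 2.
Check: h(1) = -2. ✓

h(s) = -5s^3 + s^2 + 4s - 2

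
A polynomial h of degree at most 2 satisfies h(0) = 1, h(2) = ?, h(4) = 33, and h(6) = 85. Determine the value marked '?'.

The 3 known points determine the degree-2 polynomial uniquely.
Write h(x) = ax^2 + bx + c. Substituting each data point gives a linear system:
  c = 1
  16a + 4b + c = 33
  36a + 6b + c = 85
Solving the system yields a = 3, b = -4, c = 1.
So h(x) = 3x² - 4x + 1.
Then h(2) = 5.

5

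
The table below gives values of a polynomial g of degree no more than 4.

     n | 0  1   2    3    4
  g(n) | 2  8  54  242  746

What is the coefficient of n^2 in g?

Write g(n) = an^4 + bn^3 + cn^2 + dn + e. Substituting each data point gives a linear system:
  e = 2
  a + b + c + d + e = 8
  16a + 8b + 4c + 2d + e = 54
  81a + 27b + 9c + 3d + e = 242
  256a + 64b + 16c + 4d + e = 746
Solving the system yields a = 3, b = -1, c = 2, d = 2, e = 2.
So g(n) = 3n^4 - n^3 + 2n^2 + 2n + 2.
The coefficient of n^2 is 2.

2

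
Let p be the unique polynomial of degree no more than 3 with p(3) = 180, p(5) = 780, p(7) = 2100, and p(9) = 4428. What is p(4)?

408

Forward differences of the values at u = 3, 5, 7, 9:
  p  : 180  780  2100  4428
  Δ  : 600  1320  2328
  Δ^2: 720  1008
  Δ^3: 288
The third differences are constant, confirming degree 3.
Interpolating (Newton forward form) and evaluating at u = 4 gives p(4) = 408.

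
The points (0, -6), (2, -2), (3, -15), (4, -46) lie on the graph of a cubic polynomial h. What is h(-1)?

-11

Write h(s) = as^3 + bs^2 + cs + d. Substituting each data point gives a linear system:
  d = -6
  8a + 4b + 2c + d = -2
  27a + 9b + 3c + d = -15
  64a + 16b + 4c + d = -46
Solving the system yields a = -1, b = 0, c = 6, d = -6.
So h(s) = -s^3 + 6s - 6.
Then h(-1) = -11.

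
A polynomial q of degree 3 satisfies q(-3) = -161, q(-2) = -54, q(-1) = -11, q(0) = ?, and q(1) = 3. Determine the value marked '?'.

On equispaced nodes a degree-3 polynomial has vanishing fourth forward difference, so
  q(-3) - 4·q(-2) + 6·q(-1) - 4·q(0) + q(1) = 0.
Substituting the known values and solving for q(0):
  -4·q(0) = 8
  q(0) = -2.

-2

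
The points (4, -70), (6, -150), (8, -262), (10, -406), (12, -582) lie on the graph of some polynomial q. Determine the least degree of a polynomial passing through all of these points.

2

Forward differences of the values at x = 4, 6, 8, 10, 12:
  q  : -70  -150  -262  -406  -582
  Δ  : -80  -112  -144  -176
  Δ^2: -32  -32  -32
  Δ^3: 0  0
  Δ^4: 0
The second differences are constant (-32) and nonzero, while all higher differences vanish, so the minimal degree is 2.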